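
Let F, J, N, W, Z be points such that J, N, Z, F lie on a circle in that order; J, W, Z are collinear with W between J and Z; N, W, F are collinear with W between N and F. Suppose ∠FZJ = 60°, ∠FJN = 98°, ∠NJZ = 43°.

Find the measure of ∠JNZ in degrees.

∠JNZ = 115°

1. ∠FNJ = 60°  [same arc JF]
2. ∠JFN = 22°  [△JNF]
3. ∠JZN = 22°  [same arc JN]
4. ∠JNZ = 115°  [△JNZ]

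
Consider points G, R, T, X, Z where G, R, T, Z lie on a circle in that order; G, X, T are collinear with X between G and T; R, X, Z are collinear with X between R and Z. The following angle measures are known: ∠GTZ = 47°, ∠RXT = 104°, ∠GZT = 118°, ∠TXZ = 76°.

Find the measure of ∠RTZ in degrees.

∠RTZ = 108°

1. ∠TGZ = 15°  [△GTZ]
2. ∠RZT = 57°  [△TXZ]
3. ∠TRZ = 15°  [same arc TZ]
4. ∠RTZ = 108°  [△RTZ]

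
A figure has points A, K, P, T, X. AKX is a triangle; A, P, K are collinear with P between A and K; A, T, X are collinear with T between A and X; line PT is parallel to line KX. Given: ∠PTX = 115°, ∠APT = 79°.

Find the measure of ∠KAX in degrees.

∠KAX = 36°

1. ∠ATP = 65°  [linear pair at T on AX]
2. ∠PAT = 36°  [△APT]
3. ∠KAX = 36°  [P on AK, T on AX]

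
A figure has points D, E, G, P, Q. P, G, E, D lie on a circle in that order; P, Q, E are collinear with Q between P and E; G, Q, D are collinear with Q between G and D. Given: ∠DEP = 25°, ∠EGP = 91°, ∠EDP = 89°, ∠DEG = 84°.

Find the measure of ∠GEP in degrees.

1. ∠DGP = 25°  [same arc PD]
2. ∠DPG = 96°  [cyclic PGED, opposite ∠P+∠E]
3. ∠GDP = 59°  [△PGD]
4. ∠GEP = 59°  [same arc PG]

∠GEP = 59°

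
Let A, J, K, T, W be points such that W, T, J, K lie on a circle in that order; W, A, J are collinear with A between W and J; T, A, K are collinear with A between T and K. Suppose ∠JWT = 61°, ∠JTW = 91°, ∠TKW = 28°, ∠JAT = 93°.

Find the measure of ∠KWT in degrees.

∠KWT = 120°

1. ∠JKT = 61°  [same arc TJ]
2. ∠TJW = 28°  [△WTJ]
3. ∠JTK = 59°  [△TAJ]
4. ∠KJT = 60°  [△TJK]
5. ∠KWT = 120°  [cyclic WTJK, opposite ∠W+∠J]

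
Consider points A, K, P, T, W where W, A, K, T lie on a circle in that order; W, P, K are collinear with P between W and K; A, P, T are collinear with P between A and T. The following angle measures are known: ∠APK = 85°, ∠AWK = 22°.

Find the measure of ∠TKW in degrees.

1. ∠TPW = 85°  [vertical angles at P]
2. ∠ATK = 22°  [same arc AK]
3. ∠KPT = 95°  [linear pair at P on WK]
4. ∠TKW = 63°  [△KPT]

∠TKW = 63°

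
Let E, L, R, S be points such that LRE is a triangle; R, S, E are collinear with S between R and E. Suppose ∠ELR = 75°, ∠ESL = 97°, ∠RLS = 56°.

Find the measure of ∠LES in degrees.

1. ∠LSR = 83°  [linear pair at S on RE]
2. ∠LRS = 41°  [△LRS]
3. ∠ERL = 41°  [S on ray RE]
4. ∠LER = 64°  [△LRE]
5. ∠LES = 64°  [S on ray ER]

∠LES = 64°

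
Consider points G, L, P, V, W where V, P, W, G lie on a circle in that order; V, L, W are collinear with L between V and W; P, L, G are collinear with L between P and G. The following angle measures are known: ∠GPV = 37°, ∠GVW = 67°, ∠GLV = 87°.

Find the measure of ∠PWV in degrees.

∠PWV = 26°

1. ∠GPW = 67°  [same arc WG]
2. ∠PLW = 87°  [vertical angles at L]
3. ∠PWV = 26°  [△PLW]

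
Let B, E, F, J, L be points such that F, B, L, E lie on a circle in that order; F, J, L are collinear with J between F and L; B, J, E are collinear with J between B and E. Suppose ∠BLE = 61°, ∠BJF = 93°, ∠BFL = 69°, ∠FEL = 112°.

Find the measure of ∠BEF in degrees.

∠BEF = 43°

1. ∠BFE = 119°  [cyclic FBLE, opposite ∠F+∠L]
2. ∠EBF = 18°  [△FJB]
3. ∠BEF = 43°  [△FBE]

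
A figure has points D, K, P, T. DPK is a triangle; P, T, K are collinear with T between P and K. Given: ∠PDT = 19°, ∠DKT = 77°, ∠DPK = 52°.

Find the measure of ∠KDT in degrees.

∠KDT = 32°

1. ∠DPT = 52°  [T on ray PK]
2. ∠DTP = 109°  [△DPT]
3. ∠DTK = 71°  [linear pair at T on PK]
4. ∠KDT = 32°  [△DTK]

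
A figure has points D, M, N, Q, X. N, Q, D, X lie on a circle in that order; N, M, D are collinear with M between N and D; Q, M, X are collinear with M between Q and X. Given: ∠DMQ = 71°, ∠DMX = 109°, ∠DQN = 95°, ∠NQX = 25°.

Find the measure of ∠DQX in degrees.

1. ∠DXN = 85°  [cyclic NQDX, opposite ∠Q+∠X]
2. ∠NDX = 25°  [same arc NX]
3. ∠DNX = 70°  [△NDX]
4. ∠DQX = 70°  [same arc DX]

∠DQX = 70°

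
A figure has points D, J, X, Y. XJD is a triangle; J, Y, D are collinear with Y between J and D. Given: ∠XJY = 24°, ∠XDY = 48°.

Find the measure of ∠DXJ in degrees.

∠DXJ = 108°

1. ∠DJX = 24°  [Y on ray JD]
2. ∠JDX = 48°  [Y on ray DJ]
3. ∠DXJ = 108°  [△XJD]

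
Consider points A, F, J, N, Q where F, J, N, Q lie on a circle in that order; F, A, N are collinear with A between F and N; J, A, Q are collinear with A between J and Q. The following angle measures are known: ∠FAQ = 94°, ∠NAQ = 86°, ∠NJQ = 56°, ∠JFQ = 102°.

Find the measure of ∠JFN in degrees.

1. ∠JNQ = 78°  [cyclic FJNQ, opposite ∠F+∠N]
2. ∠JQN = 46°  [△JNQ]
3. ∠JFN = 46°  [same arc JN]

∠JFN = 46°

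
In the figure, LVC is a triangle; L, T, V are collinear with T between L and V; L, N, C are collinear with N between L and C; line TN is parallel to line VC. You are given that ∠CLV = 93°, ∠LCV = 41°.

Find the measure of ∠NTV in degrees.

1. ∠CVL = 46°  [△LVC]
2. ∠LTN = 46°  [TN∥VC, corresponding at T]
3. ∠NTV = 134°  [linear pair at T on LV]

∠NTV = 134°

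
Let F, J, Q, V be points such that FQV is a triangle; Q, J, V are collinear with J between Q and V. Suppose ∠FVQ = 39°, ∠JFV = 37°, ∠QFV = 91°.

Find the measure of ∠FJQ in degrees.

∠FJQ = 76°

1. ∠FVJ = 39°  [J on ray VQ]
2. ∠FJV = 104°  [△FJV]
3. ∠FJQ = 76°  [linear pair at J on QV]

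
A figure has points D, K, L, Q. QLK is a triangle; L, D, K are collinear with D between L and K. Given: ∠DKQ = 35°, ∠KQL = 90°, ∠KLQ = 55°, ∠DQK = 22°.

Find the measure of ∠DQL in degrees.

∠DQL = 68°

1. ∠KDQ = 123°  [△QDK]
2. ∠DLQ = 55°  [D on ray LK]
3. ∠LDQ = 57°  [linear pair at D on LK]
4. ∠DQL = 68°  [△QLD]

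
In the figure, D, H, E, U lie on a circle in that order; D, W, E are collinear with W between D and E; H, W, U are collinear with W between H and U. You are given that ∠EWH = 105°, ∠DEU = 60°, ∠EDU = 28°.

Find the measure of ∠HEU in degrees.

1. ∠DWU = 105°  [vertical angles at W]
2. ∠DHU = 60°  [same arc DU]
3. ∠DUH = 47°  [△DWU]
4. ∠HDU = 73°  [△DHU]
5. ∠HEU = 107°  [cyclic DHEU, opposite ∠D+∠E]

∠HEU = 107°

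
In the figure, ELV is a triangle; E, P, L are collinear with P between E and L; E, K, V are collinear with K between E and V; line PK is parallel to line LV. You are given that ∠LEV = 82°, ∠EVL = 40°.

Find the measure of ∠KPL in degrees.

1. ∠ELV = 58°  [△ELV]
2. ∠EPK = 58°  [PK∥LV, corresponding at P]
3. ∠KPL = 122°  [linear pair at P on EL]

∠KPL = 122°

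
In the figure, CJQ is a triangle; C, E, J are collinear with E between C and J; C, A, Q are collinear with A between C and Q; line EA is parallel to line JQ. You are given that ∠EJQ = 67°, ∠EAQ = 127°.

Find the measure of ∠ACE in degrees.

∠ACE = 60°

1. ∠CJQ = 67°  [E on ray JC]
2. ∠CAE = 53°  [linear pair at A on CQ]
3. ∠AEC = 67°  [EA∥JQ, corresponding at E]
4. ∠ACE = 60°  [△CEA]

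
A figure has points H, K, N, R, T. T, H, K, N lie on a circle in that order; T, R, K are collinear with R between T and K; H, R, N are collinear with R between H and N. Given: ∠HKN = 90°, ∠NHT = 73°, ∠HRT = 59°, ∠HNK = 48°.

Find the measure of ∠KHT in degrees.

1. ∠KHN = 42°  [△HKN]
2. ∠HTK = 48°  [△TRH]
3. ∠HRK = 121°  [linear pair at R on TK]
4. ∠HKT = 17°  [△HRK]
5. ∠KHT = 115°  [△THK]

∠KHT = 115°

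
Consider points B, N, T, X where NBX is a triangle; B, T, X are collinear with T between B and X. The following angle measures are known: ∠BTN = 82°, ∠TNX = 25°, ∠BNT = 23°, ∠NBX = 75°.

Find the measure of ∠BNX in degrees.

1. ∠NTX = 98°  [linear pair at T on BX]
2. ∠NXT = 57°  [△NTX]
3. ∠BXN = 57°  [T on ray XB]
4. ∠BNX = 48°  [△NBX]

∠BNX = 48°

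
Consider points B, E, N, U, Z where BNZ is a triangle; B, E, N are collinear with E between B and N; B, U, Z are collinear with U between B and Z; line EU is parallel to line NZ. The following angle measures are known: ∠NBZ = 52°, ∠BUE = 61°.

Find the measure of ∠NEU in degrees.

1. ∠EBU = 52°  [E on BN, U on BZ]
2. ∠BEU = 67°  [△BEU]
3. ∠NEU = 113°  [linear pair at E on BN]

∠NEU = 113°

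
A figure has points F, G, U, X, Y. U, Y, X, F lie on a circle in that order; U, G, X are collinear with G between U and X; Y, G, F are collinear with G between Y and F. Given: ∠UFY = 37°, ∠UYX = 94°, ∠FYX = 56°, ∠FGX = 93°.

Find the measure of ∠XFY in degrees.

∠XFY = 49°

1. ∠UXY = 37°  [same arc UY]
2. ∠XUY = 49°  [△UYX]
3. ∠XFY = 49°  [same arc YX]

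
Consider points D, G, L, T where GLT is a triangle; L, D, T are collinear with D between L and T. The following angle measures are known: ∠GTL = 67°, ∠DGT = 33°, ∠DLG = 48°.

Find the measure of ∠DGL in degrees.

∠DGL = 32°

1. ∠DTG = 67°  [D on ray TL]
2. ∠GDT = 80°  [△GDT]
3. ∠GDL = 100°  [linear pair at D on LT]
4. ∠DGL = 32°  [△GLD]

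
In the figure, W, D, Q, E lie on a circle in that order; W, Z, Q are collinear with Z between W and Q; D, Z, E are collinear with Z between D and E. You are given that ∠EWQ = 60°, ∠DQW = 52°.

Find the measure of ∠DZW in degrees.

∠DZW = 112°

1. ∠EDQ = 60°  [same arc QE]
2. ∠DZQ = 68°  [△DZQ]
3. ∠DZW = 112°  [linear pair at Z on WQ]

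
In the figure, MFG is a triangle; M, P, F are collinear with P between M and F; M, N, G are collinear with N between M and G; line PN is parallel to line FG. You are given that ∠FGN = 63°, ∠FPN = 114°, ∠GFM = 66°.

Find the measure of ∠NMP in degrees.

∠NMP = 51°

1. ∠FGM = 63°  [N on ray GM]
2. ∠MPN = 66°  [linear pair at P on MF]
3. ∠MNP = 63°  [PN∥FG, corresponding at N]
4. ∠NMP = 51°  [△MPN]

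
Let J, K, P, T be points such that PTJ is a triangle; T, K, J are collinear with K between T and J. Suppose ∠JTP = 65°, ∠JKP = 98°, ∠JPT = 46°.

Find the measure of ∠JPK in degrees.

1. ∠PJT = 69°  [△PTJ]
2. ∠KJP = 69°  [K on ray JT]
3. ∠JPK = 13°  [△PKJ]

∠JPK = 13°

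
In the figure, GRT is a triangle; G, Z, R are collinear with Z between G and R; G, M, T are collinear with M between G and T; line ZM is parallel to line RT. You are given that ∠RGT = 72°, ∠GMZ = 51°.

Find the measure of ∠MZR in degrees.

∠MZR = 123°

1. ∠MGZ = 72°  [Z on GR, M on GT]
2. ∠GZM = 57°  [△GZM]
3. ∠MZR = 123°  [linear pair at Z on GR]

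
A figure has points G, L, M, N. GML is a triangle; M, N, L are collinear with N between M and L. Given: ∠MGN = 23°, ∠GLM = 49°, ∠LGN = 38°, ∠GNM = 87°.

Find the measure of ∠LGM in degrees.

∠LGM = 61°

1. ∠GMN = 70°  [△GMN]
2. ∠GML = 70°  [N on ray ML]
3. ∠LGM = 61°  [△GML]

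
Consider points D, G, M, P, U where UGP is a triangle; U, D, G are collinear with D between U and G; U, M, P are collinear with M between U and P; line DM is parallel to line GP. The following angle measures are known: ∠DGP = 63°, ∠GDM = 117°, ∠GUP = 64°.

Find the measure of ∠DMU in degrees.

1. ∠MDU = 63°  [linear pair at D on UG]
2. ∠DUM = 64°  [D on UG, M on UP]
3. ∠DMU = 53°  [△UDM]

∠DMU = 53°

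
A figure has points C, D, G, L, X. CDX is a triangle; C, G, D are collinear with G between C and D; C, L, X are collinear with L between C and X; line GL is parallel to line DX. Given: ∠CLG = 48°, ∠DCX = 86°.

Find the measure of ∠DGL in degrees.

1. ∠CXD = 48°  [GL∥DX, corresponding at L]
2. ∠CDX = 46°  [△CDX]
3. ∠CGL = 46°  [GL∥DX, corresponding at G]
4. ∠DGL = 134°  [linear pair at G on CD]

∠DGL = 134°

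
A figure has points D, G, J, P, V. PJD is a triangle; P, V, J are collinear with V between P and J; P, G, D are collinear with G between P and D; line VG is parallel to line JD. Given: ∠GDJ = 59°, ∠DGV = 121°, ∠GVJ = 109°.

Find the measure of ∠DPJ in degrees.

1. ∠PGV = 59°  [linear pair at G on PD]
2. ∠GVP = 71°  [linear pair at V on PJ]
3. ∠GPV = 50°  [△PVG]
4. ∠DPJ = 50°  [V on PJ, G on PD]

∠DPJ = 50°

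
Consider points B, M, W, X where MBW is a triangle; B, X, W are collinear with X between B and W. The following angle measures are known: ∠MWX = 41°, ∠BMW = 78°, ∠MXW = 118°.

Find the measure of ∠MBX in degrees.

∠MBX = 61°

1. ∠BWM = 41°  [X on ray WB]
2. ∠MBW = 61°  [△MBW]
3. ∠MBX = 61°  [X on ray BW]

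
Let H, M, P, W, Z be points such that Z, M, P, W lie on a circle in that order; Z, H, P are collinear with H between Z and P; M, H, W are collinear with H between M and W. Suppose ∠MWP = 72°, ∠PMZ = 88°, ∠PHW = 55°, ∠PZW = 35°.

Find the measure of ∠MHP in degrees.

1. ∠MZP = 72°  [same arc MP]
2. ∠MPZ = 20°  [△ZMP]
3. ∠PMW = 35°  [same arc PW]
4. ∠MHP = 125°  [△MHP]

∠MHP = 125°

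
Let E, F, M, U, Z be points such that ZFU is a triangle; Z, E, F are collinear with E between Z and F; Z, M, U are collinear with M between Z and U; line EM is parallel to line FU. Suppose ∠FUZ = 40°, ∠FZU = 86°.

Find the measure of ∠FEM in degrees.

1. ∠UFZ = 54°  [△ZFU]
2. ∠MEZ = 54°  [EM∥FU, corresponding at E]
3. ∠FEM = 126°  [linear pair at E on ZF]

∠FEM = 126°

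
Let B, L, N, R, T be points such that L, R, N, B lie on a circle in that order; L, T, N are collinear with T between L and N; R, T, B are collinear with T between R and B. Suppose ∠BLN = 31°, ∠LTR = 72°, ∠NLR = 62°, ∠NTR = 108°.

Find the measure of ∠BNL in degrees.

1. ∠BTN = 72°  [vertical angles at T]
2. ∠NBR = 62°  [same arc RN]
3. ∠BNL = 46°  [△NTB]

∠BNL = 46°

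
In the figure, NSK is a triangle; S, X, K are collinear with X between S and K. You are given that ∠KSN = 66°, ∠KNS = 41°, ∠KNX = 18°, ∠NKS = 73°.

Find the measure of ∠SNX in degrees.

∠SNX = 23°

1. ∠NSX = 66°  [X on ray SK]
2. ∠NKX = 73°  [X on ray KS]
3. ∠KXN = 89°  [△NXK]
4. ∠NXS = 91°  [linear pair at X on SK]
5. ∠SNX = 23°  [△NSX]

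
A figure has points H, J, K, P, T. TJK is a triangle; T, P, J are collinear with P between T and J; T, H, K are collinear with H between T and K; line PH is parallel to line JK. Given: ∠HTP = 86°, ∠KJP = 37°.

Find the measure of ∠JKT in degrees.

∠JKT = 57°

1. ∠JTK = 86°  [P on TJ, H on TK]
2. ∠KJT = 37°  [P on ray JT]
3. ∠JKT = 57°  [△TJK]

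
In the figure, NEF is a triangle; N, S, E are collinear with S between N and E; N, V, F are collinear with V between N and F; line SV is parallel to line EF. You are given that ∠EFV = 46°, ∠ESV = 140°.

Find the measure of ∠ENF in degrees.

∠ENF = 94°

1. ∠EFN = 46°  [V on ray FN]
2. ∠NSV = 40°  [linear pair at S on NE]
3. ∠NVS = 46°  [SV∥EF, corresponding at V]
4. ∠SNV = 94°  [△NSV]
5. ∠ENF = 94°  [S on NE, V on NF]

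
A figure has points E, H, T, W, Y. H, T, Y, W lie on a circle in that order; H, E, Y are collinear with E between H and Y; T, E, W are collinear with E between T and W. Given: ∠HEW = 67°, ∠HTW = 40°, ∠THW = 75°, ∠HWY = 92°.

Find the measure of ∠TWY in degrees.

1. ∠WEY = 113°  [linear pair at E on HY]
2. ∠HYW = 40°  [same arc HW]
3. ∠TWY = 27°  [△YEW]

∠TWY = 27°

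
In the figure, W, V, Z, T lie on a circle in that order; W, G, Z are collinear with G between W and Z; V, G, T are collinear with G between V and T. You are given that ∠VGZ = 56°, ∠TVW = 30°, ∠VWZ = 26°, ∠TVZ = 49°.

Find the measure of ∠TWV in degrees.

∠TWV = 75°

1. ∠VTZ = 26°  [same arc VZ]
2. ∠TZV = 105°  [△VZT]
3. ∠TWV = 75°  [cyclic WVZT, opposite ∠W+∠Z]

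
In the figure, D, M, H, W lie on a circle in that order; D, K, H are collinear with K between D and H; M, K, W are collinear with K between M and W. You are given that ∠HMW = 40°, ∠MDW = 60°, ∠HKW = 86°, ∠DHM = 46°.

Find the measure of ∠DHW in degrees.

1. ∠MHW = 120°  [cyclic DMHW, opposite ∠D+∠H]
2. ∠HWM = 20°  [△MHW]
3. ∠DHW = 74°  [△HKW]

∠DHW = 74°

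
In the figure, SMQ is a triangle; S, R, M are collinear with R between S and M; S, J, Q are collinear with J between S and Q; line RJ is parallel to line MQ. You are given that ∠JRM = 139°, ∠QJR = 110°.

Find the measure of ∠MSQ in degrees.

∠MSQ = 69°

1. ∠JRS = 41°  [linear pair at R on SM]
2. ∠RJS = 70°  [linear pair at J on SQ]
3. ∠JSR = 69°  [△SRJ]
4. ∠MSQ = 69°  [R on SM, J on SQ]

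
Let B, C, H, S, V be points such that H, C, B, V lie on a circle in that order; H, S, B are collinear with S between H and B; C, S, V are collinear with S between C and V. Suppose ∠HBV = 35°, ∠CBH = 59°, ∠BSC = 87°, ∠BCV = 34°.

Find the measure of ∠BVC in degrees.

1. ∠HCV = 35°  [same arc HV]
2. ∠CSH = 93°  [linear pair at S on HB]
3. ∠BHC = 52°  [△HSC]
4. ∠BVC = 52°  [same arc CB]

∠BVC = 52°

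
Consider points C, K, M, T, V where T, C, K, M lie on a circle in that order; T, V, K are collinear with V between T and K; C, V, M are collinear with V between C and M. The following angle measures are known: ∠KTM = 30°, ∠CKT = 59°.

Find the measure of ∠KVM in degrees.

1. ∠CMT = 59°  [same arc TC]
2. ∠MVT = 91°  [△TVM]
3. ∠KVM = 89°  [linear pair at V on TK]

∠KVM = 89°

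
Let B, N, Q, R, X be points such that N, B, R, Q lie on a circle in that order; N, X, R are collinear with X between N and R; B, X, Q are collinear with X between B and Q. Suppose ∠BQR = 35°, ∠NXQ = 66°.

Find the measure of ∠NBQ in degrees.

1. ∠BNR = 35°  [same arc BR]
2. ∠BXR = 66°  [vertical angles at X]
3. ∠BXN = 114°  [linear pair at X on NR]
4. ∠NBQ = 31°  [△NXB]

∠NBQ = 31°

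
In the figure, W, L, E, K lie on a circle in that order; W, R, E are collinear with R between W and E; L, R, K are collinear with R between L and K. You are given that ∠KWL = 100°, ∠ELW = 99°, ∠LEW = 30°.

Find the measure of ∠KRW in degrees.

1. ∠KEL = 80°  [cyclic WLEK, opposite ∠W+∠E]
2. ∠EWL = 51°  [△WLE]
3. ∠LKW = 30°  [same arc WL]
4. ∠EKL = 51°  [same arc LE]
5. ∠ELK = 49°  [△LEK]
6. ∠EWK = 49°  [same arc EK]
7. ∠KRW = 101°  [△WRK]

∠KRW = 101°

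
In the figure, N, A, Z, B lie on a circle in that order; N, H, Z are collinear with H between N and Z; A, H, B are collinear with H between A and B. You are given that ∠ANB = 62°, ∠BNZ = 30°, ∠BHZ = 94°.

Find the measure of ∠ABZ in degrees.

∠ABZ = 32°

1. ∠AZB = 118°  [cyclic NAZB, opposite ∠N+∠Z]
2. ∠BAZ = 30°  [same arc ZB]
3. ∠ABZ = 32°  [△AZB]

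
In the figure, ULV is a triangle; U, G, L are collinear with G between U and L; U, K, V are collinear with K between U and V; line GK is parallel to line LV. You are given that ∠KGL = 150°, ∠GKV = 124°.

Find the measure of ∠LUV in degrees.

1. ∠KGU = 30°  [linear pair at G on UL]
2. ∠GKU = 56°  [linear pair at K on UV]
3. ∠GUK = 94°  [△UGK]
4. ∠LUV = 94°  [G on UL, K on UV]

∠LUV = 94°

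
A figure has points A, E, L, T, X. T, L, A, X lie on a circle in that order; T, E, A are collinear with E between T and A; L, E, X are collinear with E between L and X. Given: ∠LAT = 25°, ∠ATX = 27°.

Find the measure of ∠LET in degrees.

1. ∠ALX = 27°  [same arc AX]
2. ∠AEL = 128°  [△LEA]
3. ∠LET = 52°  [linear pair at E on TA]

∠LET = 52°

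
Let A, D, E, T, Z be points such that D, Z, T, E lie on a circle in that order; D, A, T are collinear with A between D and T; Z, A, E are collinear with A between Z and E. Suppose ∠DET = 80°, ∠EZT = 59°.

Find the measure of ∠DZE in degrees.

1. ∠EDT = 59°  [same arc TE]
2. ∠DTE = 41°  [△DTE]
3. ∠DZE = 41°  [same arc DE]

∠DZE = 41°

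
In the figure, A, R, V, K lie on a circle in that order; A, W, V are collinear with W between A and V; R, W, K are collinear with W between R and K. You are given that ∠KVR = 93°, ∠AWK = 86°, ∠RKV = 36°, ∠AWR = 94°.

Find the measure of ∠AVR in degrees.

∠AVR = 43°

1. ∠KRV = 51°  [△RVK]
2. ∠RWV = 86°  [vertical angles at W]
3. ∠AVR = 43°  [△RWV]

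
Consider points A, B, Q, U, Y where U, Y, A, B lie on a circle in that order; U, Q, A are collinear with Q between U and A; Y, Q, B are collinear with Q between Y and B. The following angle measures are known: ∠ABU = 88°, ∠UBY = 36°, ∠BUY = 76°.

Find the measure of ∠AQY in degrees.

∠AQY = 120°

1. ∠AYU = 92°  [cyclic UYAB, opposite ∠Y+∠B]
2. ∠UAY = 36°  [same arc UY]
3. ∠BYU = 68°  [△UYB]
4. ∠AUY = 52°  [△UYA]
5. ∠UQY = 60°  [△UQY]
6. ∠AQY = 120°  [linear pair at Q on UA]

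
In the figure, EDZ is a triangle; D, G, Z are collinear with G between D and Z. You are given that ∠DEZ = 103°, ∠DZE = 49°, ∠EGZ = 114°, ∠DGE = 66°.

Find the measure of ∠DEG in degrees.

1. ∠EDZ = 28°  [△EDZ]
2. ∠EDG = 28°  [G on ray DZ]
3. ∠DEG = 86°  [△EDG]

∠DEG = 86°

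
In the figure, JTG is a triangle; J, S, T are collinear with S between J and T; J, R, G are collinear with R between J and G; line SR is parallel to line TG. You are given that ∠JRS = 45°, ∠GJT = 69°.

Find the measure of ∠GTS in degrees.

1. ∠JGT = 45°  [SR∥TG, corresponding at R]
2. ∠GTJ = 66°  [△JTG]
3. ∠GTS = 66°  [S on ray TJ]

∠GTS = 66°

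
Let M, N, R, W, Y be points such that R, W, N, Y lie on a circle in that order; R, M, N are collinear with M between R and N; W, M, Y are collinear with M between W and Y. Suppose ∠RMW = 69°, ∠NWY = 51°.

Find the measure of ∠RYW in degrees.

∠RYW = 18°

1. ∠NMY = 69°  [vertical angles at M]
2. ∠NRY = 51°  [same arc NY]
3. ∠RMY = 111°  [linear pair at M on RN]
4. ∠RYW = 18°  [△RMY]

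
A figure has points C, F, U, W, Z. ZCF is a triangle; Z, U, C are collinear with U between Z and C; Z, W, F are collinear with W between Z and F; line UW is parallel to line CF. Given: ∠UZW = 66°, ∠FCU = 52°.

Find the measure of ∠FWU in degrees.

1. ∠CZF = 66°  [U on ZC, W on ZF]
2. ∠FCZ = 52°  [U on ray CZ]
3. ∠CFZ = 62°  [△ZCF]
4. ∠UWZ = 62°  [UW∥CF, corresponding at W]
5. ∠FWU = 118°  [linear pair at W on ZF]

∠FWU = 118°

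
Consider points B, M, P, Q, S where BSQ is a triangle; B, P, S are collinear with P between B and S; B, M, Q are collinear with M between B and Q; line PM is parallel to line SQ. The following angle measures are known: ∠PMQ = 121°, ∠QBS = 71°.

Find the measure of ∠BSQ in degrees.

∠BSQ = 50°

1. ∠BMP = 59°  [linear pair at M on BQ]
2. ∠MBP = 71°  [P on BS, M on BQ]
3. ∠BPM = 50°  [△BPM]
4. ∠BSQ = 50°  [PM∥SQ, corresponding at P]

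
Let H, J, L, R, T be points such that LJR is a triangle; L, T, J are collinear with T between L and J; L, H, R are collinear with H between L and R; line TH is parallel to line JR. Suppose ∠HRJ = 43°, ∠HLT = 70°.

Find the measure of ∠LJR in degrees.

1. ∠JRL = 43°  [H on ray RL]
2. ∠JLR = 70°  [T on LJ, H on LR]
3. ∠LJR = 67°  [△LJR]

∠LJR = 67°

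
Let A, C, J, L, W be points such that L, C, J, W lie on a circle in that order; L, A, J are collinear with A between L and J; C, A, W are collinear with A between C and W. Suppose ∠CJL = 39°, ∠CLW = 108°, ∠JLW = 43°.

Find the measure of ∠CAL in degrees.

∠CAL = 82°

1. ∠JCW = 43°  [same arc JW]
2. ∠CAJ = 98°  [△CAJ]
3. ∠CAL = 82°  [linear pair at A on LJ]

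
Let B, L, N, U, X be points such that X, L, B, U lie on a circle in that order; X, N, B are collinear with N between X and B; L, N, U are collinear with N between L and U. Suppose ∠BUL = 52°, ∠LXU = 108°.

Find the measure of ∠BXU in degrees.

∠BXU = 56°

1. ∠LBU = 72°  [cyclic XLBU, opposite ∠X+∠B]
2. ∠BLU = 56°  [△LBU]
3. ∠BXU = 56°  [same arc BU]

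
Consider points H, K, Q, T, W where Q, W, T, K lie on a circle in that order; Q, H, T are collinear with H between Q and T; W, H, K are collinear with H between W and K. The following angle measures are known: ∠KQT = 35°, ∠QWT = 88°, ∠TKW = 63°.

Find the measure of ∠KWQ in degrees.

∠KWQ = 53°

1. ∠QKT = 92°  [cyclic QWTK, opposite ∠W+∠K]
2. ∠KTQ = 53°  [△QTK]
3. ∠KWQ = 53°  [same arc QK]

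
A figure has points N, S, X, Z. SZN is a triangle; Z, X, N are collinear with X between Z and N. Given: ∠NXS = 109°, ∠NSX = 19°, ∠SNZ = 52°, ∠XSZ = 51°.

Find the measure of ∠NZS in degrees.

∠NZS = 58°

1. ∠SXZ = 71°  [linear pair at X on ZN]
2. ∠SZX = 58°  [△SZX]
3. ∠NZS = 58°  [X on ray ZN]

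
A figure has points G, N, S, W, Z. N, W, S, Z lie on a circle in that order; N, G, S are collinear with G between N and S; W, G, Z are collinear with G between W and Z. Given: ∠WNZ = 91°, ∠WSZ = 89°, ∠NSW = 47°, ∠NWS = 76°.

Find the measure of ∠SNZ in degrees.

∠SNZ = 34°

1. ∠NZW = 47°  [same arc NW]
2. ∠NZS = 104°  [cyclic NWSZ, opposite ∠W+∠Z]
3. ∠NWZ = 42°  [△NWZ]
4. ∠NSZ = 42°  [same arc NZ]
5. ∠SNZ = 34°  [△NSZ]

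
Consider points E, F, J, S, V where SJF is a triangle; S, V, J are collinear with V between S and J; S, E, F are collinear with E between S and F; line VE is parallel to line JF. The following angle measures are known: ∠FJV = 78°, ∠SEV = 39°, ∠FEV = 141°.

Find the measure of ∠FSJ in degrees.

∠FSJ = 63°

1. ∠FJS = 78°  [V on ray JS]
2. ∠JFS = 39°  [VE∥JF, corresponding at E]
3. ∠FSJ = 63°  [△SJF]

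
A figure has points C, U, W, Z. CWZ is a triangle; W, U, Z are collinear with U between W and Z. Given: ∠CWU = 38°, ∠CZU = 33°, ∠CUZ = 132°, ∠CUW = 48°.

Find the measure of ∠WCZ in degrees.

∠WCZ = 109°

1. ∠CWZ = 38°  [U on ray WZ]
2. ∠CZW = 33°  [U on ray ZW]
3. ∠WCZ = 109°  [△CWZ]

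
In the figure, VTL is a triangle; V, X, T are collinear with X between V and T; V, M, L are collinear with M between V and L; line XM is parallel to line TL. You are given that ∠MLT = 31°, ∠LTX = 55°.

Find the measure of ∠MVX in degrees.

1. ∠TLV = 31°  [M on ray LV]
2. ∠LTV = 55°  [X on ray TV]
3. ∠LVT = 94°  [△VTL]
4. ∠MVX = 94°  [X on VT, M on VL]

∠MVX = 94°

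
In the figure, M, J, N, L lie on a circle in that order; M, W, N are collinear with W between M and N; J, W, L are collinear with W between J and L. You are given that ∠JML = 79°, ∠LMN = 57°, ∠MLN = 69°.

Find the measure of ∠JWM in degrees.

∠JWM = 104°

1. ∠JNL = 101°  [cyclic MJNL, opposite ∠M+∠N]
2. ∠LJN = 57°  [same arc NL]
3. ∠LNM = 54°  [△MNL]
4. ∠JLN = 22°  [△JNL]
5. ∠LJM = 54°  [same arc ML]
6. ∠JMN = 22°  [same arc JN]
7. ∠JWM = 104°  [△MWJ]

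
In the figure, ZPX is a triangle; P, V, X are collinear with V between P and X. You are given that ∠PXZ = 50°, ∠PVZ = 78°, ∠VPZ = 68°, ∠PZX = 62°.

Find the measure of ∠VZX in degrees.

1. ∠VXZ = 50°  [V on ray XP]
2. ∠XVZ = 102°  [linear pair at V on PX]
3. ∠VZX = 28°  [△ZVX]

∠VZX = 28°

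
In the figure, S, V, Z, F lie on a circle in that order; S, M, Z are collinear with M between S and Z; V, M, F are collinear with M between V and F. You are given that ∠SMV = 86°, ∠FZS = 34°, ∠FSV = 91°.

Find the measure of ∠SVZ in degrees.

∠SVZ = 65°

1. ∠FVS = 34°  [same arc SF]
2. ∠SFV = 55°  [△SVF]
3. ∠VSZ = 60°  [△SMV]
4. ∠SZV = 55°  [same arc SV]
5. ∠SVZ = 65°  [△SVZ]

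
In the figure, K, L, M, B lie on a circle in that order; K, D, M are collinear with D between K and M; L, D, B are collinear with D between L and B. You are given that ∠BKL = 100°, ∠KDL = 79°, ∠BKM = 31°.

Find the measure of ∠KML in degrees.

1. ∠LDM = 101°  [linear pair at D on KM]
2. ∠BLM = 31°  [same arc MB]
3. ∠KML = 48°  [△LDM]

∠KML = 48°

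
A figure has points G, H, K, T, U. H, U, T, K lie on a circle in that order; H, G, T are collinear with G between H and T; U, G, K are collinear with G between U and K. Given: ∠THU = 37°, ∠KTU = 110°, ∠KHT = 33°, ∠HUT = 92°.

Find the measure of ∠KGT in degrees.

1. ∠TKU = 37°  [same arc UT]
2. ∠HKT = 88°  [cyclic HUTK, opposite ∠U+∠K]
3. ∠HTK = 59°  [△HTK]
4. ∠KGT = 84°  [△TGK]

∠KGT = 84°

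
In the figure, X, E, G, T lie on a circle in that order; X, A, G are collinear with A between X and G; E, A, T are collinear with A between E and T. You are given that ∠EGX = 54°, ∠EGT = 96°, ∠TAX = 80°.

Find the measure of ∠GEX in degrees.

1. ∠ETX = 54°  [same arc XE]
2. ∠EXT = 84°  [cyclic XEGT, opposite ∠X+∠G]
3. ∠EAG = 80°  [vertical angles at A]
4. ∠TEX = 42°  [△XET]
5. ∠EAX = 100°  [linear pair at A on XG]
6. ∠EXG = 38°  [△XAE]
7. ∠GEX = 88°  [△XEG]

∠GEX = 88°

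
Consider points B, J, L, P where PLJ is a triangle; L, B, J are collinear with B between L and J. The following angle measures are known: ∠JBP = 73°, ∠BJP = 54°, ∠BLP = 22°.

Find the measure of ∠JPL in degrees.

1. ∠LJP = 54°  [B on ray JL]
2. ∠JLP = 22°  [B on ray LJ]
3. ∠JPL = 104°  [△PLJ]

∠JPL = 104°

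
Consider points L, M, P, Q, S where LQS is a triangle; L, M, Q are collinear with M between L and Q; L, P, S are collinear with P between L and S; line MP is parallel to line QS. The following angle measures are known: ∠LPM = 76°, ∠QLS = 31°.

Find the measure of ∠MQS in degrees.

1. ∠LSQ = 76°  [MP∥QS, corresponding at P]
2. ∠LQS = 73°  [△LQS]
3. ∠MQS = 73°  [M on ray QL]

∠MQS = 73°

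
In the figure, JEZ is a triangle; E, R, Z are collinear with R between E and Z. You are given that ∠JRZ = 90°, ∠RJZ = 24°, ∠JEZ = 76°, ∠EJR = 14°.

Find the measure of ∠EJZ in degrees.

1. ∠JZR = 66°  [△JRZ]
2. ∠EZJ = 66°  [R on ray ZE]
3. ∠EJZ = 38°  [△JEZ]

∠EJZ = 38°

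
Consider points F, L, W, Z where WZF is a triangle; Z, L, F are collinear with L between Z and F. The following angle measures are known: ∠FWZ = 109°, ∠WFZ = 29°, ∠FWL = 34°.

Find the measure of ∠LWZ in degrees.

∠LWZ = 75°

1. ∠FZW = 42°  [△WZF]
2. ∠LFW = 29°  [L on ray FZ]
3. ∠FLW = 117°  [△WLF]
4. ∠LZW = 42°  [L on ray ZF]
5. ∠WLZ = 63°  [linear pair at L on ZF]
6. ∠LWZ = 75°  [△WZL]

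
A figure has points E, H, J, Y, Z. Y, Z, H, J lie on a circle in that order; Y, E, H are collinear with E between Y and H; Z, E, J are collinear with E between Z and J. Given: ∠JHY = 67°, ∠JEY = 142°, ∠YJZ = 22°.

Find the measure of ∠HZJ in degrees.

∠HZJ = 16°

1. ∠HEZ = 142°  [vertical angles at E]
2. ∠YHZ = 22°  [same arc YZ]
3. ∠HZJ = 16°  [△ZEH]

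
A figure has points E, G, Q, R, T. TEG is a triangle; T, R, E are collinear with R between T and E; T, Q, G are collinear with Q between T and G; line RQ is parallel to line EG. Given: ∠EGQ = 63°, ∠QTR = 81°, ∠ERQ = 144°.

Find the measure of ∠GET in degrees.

∠GET = 36°

1. ∠EGT = 63°  [Q on ray GT]
2. ∠ETG = 81°  [R on TE, Q on TG]
3. ∠GET = 36°  [△TEG]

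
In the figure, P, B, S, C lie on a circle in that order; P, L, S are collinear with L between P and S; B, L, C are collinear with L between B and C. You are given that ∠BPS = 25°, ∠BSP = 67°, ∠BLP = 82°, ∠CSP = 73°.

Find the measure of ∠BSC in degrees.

∠BSC = 140°

1. ∠CBP = 73°  [△PLB]
2. ∠BCP = 67°  [same arc PB]
3. ∠BPC = 40°  [△PBC]
4. ∠BSC = 140°  [cyclic PBSC, opposite ∠P+∠S]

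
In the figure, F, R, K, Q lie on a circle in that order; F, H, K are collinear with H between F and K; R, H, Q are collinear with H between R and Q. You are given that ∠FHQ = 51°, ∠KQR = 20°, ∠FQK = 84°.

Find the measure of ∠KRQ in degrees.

∠KRQ = 65°

1. ∠KHQ = 129°  [linear pair at H on FK]
2. ∠FKQ = 31°  [△KHQ]
3. ∠KFQ = 65°  [△FKQ]
4. ∠KRQ = 65°  [same arc KQ]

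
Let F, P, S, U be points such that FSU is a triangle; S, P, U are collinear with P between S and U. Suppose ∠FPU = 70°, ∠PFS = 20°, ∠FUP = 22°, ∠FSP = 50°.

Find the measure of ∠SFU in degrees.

∠SFU = 108°

1. ∠FUS = 22°  [P on ray US]
2. ∠FSU = 50°  [P on ray SU]
3. ∠SFU = 108°  [△FSU]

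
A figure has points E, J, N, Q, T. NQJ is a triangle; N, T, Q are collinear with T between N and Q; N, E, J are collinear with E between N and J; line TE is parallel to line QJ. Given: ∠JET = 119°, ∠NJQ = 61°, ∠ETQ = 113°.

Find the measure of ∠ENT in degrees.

1. ∠NET = 61°  [linear pair at E on NJ]
2. ∠ETN = 67°  [linear pair at T on NQ]
3. ∠ENT = 52°  [△NTE]

∠ENT = 52°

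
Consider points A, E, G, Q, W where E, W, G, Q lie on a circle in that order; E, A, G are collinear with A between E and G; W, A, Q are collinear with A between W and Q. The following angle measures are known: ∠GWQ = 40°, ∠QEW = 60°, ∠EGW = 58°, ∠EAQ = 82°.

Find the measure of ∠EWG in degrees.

∠EWG = 102°

1. ∠GAW = 82°  [△WAG]
2. ∠EQW = 58°  [same arc EW]
3. ∠EAW = 98°  [linear pair at A on EG]
4. ∠EWQ = 62°  [△EWQ]
5. ∠GEW = 20°  [△EAW]
6. ∠EWG = 102°  [△EWG]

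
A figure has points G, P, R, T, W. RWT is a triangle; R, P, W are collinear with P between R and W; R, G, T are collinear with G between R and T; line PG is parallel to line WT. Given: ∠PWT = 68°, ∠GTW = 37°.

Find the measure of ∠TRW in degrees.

∠TRW = 75°

1. ∠RWT = 68°  [P on ray WR]
2. ∠RTW = 37°  [G on ray TR]
3. ∠TRW = 75°  [△RWT]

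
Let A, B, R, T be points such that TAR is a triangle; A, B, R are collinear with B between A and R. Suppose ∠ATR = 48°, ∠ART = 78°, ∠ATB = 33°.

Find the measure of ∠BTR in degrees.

∠BTR = 15°

1. ∠RAT = 54°  [△TAR]
2. ∠BRT = 78°  [B on ray RA]
3. ∠BAT = 54°  [B on ray AR]
4. ∠ABT = 93°  [△TAB]
5. ∠RBT = 87°  [linear pair at B on AR]
6. ∠BTR = 15°  [△TBR]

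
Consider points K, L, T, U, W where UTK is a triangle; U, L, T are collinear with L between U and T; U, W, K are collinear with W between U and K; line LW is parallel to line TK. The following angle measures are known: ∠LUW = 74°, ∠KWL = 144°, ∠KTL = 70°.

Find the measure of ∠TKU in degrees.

∠TKU = 36°

1. ∠KUT = 74°  [L on UT, W on UK]
2. ∠KTU = 70°  [L on ray TU]
3. ∠TKU = 36°  [△UTK]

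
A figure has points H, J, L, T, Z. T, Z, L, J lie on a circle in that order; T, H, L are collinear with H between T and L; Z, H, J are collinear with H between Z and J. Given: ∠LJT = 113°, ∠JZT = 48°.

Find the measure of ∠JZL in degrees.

∠JZL = 19°

1. ∠JLT = 48°  [same arc TJ]
2. ∠JTL = 19°  [△TLJ]
3. ∠JZL = 19°  [same arc LJ]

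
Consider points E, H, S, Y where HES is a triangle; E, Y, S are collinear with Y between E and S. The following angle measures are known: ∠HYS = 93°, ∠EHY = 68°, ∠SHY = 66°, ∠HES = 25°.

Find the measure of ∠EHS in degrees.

∠EHS = 134°

1. ∠HSY = 21°  [△HYS]
2. ∠ESH = 21°  [Y on ray SE]
3. ∠EHS = 134°  [△HES]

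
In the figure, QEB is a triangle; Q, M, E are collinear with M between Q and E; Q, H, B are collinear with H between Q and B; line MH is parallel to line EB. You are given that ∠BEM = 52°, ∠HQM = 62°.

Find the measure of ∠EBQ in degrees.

1. ∠BEQ = 52°  [M on ray EQ]
2. ∠BQE = 62°  [M on QE, H on QB]
3. ∠EBQ = 66°  [△QEB]

∠EBQ = 66°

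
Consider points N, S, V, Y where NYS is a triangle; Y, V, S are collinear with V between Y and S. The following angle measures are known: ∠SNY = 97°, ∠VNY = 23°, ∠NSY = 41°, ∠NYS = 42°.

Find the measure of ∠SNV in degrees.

1. ∠NSV = 41°  [V on ray SY]
2. ∠NYV = 42°  [V on ray YS]
3. ∠NVY = 115°  [△NYV]
4. ∠NVS = 65°  [linear pair at V on YS]
5. ∠SNV = 74°  [△NVS]

∠SNV = 74°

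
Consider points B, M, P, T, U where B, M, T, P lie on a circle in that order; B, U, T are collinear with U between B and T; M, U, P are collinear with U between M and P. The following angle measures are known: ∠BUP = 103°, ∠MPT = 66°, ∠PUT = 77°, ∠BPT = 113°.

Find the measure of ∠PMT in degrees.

1. ∠BTP = 37°  [△TUP]
2. ∠PBT = 30°  [△BTP]
3. ∠PMT = 30°  [same arc TP]

∠PMT = 30°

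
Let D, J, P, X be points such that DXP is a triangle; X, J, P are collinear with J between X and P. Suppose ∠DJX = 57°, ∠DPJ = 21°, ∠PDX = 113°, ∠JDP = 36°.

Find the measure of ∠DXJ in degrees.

∠DXJ = 46°

1. ∠DPX = 21°  [J on ray PX]
2. ∠DXP = 46°  [△DXP]
3. ∠DXJ = 46°  [J on ray XP]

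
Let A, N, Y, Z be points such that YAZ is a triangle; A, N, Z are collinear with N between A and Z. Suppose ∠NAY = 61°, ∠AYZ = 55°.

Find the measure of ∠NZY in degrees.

∠NZY = 64°

1. ∠YAZ = 61°  [N on ray AZ]
2. ∠AZY = 64°  [△YAZ]
3. ∠NZY = 64°  [N on ray ZA]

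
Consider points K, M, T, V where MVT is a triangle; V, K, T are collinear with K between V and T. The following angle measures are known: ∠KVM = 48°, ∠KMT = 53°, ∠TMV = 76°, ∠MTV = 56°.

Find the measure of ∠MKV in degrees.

∠MKV = 109°

1. ∠KTM = 56°  [K on ray TV]
2. ∠MKT = 71°  [△MKT]
3. ∠MKV = 109°  [linear pair at K on VT]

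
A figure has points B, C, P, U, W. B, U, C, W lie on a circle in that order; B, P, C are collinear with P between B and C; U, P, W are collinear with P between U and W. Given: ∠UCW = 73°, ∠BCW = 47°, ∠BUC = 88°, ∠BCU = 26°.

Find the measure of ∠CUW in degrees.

∠CUW = 41°

1. ∠BWC = 92°  [cyclic BUCW, opposite ∠U+∠W]
2. ∠CBW = 41°  [△BCW]
3. ∠CUW = 41°  [same arc CW]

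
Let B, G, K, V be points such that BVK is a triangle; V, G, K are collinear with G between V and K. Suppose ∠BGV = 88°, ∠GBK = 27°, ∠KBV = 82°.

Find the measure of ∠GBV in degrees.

1. ∠BGK = 92°  [linear pair at G on VK]
2. ∠BKG = 61°  [△BGK]
3. ∠BKV = 61°  [G on ray KV]
4. ∠BVK = 37°  [△BVK]
5. ∠BVG = 37°  [G on ray VK]
6. ∠GBV = 55°  [△BVG]

∠GBV = 55°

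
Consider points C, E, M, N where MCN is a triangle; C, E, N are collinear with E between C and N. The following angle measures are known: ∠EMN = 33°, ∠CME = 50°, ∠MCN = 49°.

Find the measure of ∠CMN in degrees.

∠CMN = 83°

1. ∠ECM = 49°  [E on ray CN]
2. ∠CEM = 81°  [△MCE]
3. ∠MEN = 99°  [linear pair at E on CN]
4. ∠ENM = 48°  [△MEN]
5. ∠CNM = 48°  [E on ray NC]
6. ∠CMN = 83°  [△MCN]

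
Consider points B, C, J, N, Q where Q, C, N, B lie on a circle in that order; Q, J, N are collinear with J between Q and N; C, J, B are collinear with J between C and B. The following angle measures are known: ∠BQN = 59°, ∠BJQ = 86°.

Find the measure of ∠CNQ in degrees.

∠CNQ = 35°

1. ∠BCN = 59°  [same arc NB]
2. ∠CJN = 86°  [vertical angles at J]
3. ∠CNQ = 35°  [△CJN]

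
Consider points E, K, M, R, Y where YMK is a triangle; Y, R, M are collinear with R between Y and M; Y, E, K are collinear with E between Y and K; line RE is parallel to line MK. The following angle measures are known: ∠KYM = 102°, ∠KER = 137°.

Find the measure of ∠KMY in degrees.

1. ∠EYR = 102°  [R on YM, E on YK]
2. ∠REY = 43°  [linear pair at E on YK]
3. ∠ERY = 35°  [△YRE]
4. ∠KMY = 35°  [RE∥MK, corresponding at R]

∠KMY = 35°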